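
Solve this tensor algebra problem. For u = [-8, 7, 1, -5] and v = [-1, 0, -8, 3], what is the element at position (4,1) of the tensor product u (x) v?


The outer product entry T_{ij} = u_i * v_j.
We need i=4, j=1.
u_4 = -5, v_1 = -1
T_{4,1} = -5 * -1 = 5

5


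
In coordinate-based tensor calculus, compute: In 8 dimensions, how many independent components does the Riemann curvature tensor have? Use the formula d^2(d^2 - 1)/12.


The Riemann tensor in d dimensions has d^2(d^2 - 1)/12 independent components.
d = 8, so d^2 = 64
d^2 - 1 = 63
d^2(d^2 - 1) = 64 * 63 = 4032
Divide by 12: 4032 / 12 = 336

336


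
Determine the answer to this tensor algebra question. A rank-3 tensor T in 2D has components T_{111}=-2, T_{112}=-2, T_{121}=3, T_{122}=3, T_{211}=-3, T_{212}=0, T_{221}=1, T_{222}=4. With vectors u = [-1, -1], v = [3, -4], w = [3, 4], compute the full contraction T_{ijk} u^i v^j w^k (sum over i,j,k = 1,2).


S = sum over i,j,k of T_{ijk} u_i v_j w_k. Expanding all 8 terms:
T_{111}*u_1*v_1*w_1 = -2*-1*3*3 = 18  (running total: 18)
T_{112}*u_1*v_1*w_2 = -2*-1*3*4 = 24  (running total: 42)
T_{121}*u_1*v_2*w_1 = 3*-1*-4*3 = 36  (running total: 78)
T_{122}*u_1*v_2*w_2 = 3*-1*-4*4 = 48  (running total: 126)
T_{211}*u_2*v_1*w_1 = -3*-1*3*3 = 27  (running total: 153)
T_{212}*u_2*v_1*w_2 = 0*-1*3*4 = 0  (running total: 153)
T_{221}*u_2*v_2*w_1 = 1*-1*-4*3 = 12  (running total: 165)
T_{222}*u_2*v_2*w_2 = 4*-1*-4*4 = 64  (running total: 229)
S = 229

229


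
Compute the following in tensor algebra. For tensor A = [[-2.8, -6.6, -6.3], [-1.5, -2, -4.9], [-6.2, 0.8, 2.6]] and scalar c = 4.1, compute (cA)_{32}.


Scalar multiplication: (cA)_{ij} = c * A_{ij}.
c = 4.1
A_{32} = 0.8
(cA)_{32} = 4.1 * 0.8 = 3.28

3.28


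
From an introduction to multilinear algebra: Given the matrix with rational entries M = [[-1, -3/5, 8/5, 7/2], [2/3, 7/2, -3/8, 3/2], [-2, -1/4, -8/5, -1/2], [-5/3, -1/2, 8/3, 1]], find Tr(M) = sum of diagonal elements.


The trace is the sum of diagonal entries.
Diagonal: M[1,1] = -1, M[2,2] = 7/2, M[3,3] = -8/5, M[4,4] = 1
Tr(M) = -1 + 7/2 + -8/5 + 1
Computing step by step:
After adding M[1,1]: -1
After adding M[2,2]: 5/2
After adding M[3,3]: 9/10
After adding M[4,4]: 19/10
Tr(M) = 19/10

19/10


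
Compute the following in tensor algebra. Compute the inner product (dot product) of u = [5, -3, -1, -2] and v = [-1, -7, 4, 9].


The inner product u . v = sum of u_i * v_i.
Term-by-term: 5 * -1, -3 * -7, -1 * 4, -2 * 9
Products: -5, 21, -4, -18
Sum = -5 + 21 + -4 + -18 = -6

-6


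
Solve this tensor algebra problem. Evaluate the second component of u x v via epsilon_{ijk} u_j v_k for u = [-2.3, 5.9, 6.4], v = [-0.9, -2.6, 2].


(u x v)_2 = sum_{j,k} epsilon_{2jk} u_j v_k. Only permutations of (1,2,3) contribute; the two non-zero terms are:
eps_{213} u_1 v_3 = -1 * -2.3 * 2 = 4.6
eps_{231} u_3 v_1 = 1 * 6.4 * -0.9 = -5.76
(u x v)_2 = -1.16

-1.16


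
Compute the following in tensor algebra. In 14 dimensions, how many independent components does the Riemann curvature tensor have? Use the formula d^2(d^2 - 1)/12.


The Riemann tensor in d dimensions has d^2(d^2 - 1)/12 independent components.
d = 14, so d^2 = 196
d^2 - 1 = 195
d^2(d^2 - 1) = 196 * 195 = 38220
Divide by 12: 38220 / 12 = 3185

3185


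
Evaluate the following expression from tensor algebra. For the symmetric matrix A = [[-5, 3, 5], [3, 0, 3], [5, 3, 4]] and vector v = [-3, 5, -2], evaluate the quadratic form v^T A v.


First compute Av:
(Av)_1 = -5*-3 + 3*5 + 5*-2 = 20
(Av)_2 = 3*-3 + 0*5 + 3*-2 = -15
(Av)_3 = 5*-3 + 3*5 + 4*-2 = -8
Av = [20, -15, -8]
Then v^T (Av) = -3*20 + 5*-15 + -2*-8
= -60 + -75 + 16 = -119

-119


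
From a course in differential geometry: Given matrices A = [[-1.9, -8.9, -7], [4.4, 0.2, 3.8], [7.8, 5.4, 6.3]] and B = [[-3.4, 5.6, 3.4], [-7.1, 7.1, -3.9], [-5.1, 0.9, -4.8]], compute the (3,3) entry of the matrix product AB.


(AB)_{ij} = sum_k A_{ik} B_{kj}.
For i=3, j=3:
A_{31} * B_{13} = 7.8 * 3.4 = 26.52
A_{32} * B_{23} = 5.4 * -3.9 = -21.06
A_{33} * B_{33} = 6.3 * -4.8 = -30.24
Sum = 26.52 + -21.06 + -30.24 = -24.78

-24.78


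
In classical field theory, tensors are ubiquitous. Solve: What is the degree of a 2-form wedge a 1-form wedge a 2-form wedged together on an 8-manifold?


The degree of a wedge product is the sum of the degrees of the individual forms.
Degrees: 2, 1, 2
Total degree = 2 + 1 + 2 = 5

5


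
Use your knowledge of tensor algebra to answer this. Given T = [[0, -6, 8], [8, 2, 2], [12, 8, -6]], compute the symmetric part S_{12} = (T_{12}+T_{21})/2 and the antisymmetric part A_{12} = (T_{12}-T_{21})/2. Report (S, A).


T_{12} = -6
T_{21} = 8
S_{12} = (-6 + 8)/2 = 2/2 = 1
A_{12} = (-6 - 8)/2 = -14/2 = -7
Check: S + A = 1 + -7 = -6 = T_{12}.

(1, -7)


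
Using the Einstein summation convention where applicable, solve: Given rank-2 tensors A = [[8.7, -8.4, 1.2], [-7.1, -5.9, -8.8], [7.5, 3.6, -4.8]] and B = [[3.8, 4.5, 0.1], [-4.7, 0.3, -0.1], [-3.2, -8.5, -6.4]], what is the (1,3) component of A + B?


Tensor addition is component-wise: (A + B)_{ij} = A_{ij} + B_{ij}.
A_{13} = 1.2
B_{13} = 0.1
(A + B)_{13} = 1.2 + 0.1 = 1.3

1.3


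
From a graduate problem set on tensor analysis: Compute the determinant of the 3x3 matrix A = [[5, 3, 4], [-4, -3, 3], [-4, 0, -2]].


Expanding along the first row, det(A) = a11*M_11 - a12*M_12 + a13*M_13, where M_1j is the (1,j) minor.
Minor M_11 = -3*-2 - 3*0 = 6
Minor M_12 = -4*-2 - 3*-4 = 20
Minor M_13 = -4*0 - -3*-4 = -12
det = 5*(6) - 3*(20) + 4*(-12)
    = 30 - 60 + -48
    = -78

-78


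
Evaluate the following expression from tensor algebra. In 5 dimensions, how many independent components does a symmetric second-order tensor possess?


A symmetric rank-2 tensor in d dimensions has d(d+1)/2 independent components.
d = 5
d(d+1)/2 = 5 * 6 / 2 = 30 / 2 = 15

15


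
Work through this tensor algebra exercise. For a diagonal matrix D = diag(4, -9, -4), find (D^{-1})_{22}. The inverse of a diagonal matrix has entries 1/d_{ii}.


For a diagonal matrix, the inverse has entries (D^{-1})_{ii} = 1/d_{ii}.
The diagonal entries are: d_{11} = 4, d_{22} = -9, d_{33} = -4
We need (D^{-1})_{22} = 1/d_{22} = 1/-9 = -1/9

-1/9


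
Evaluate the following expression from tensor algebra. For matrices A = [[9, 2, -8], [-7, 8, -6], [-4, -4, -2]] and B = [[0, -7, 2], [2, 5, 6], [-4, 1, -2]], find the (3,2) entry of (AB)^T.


(AB)^T_{ij} = (AB)_{ji} = sum_k A_{jk} B_{ki}.
For i=3, j=2 we need (AB)_{23}:
A_{21} * B_{13} = -7 * 2 = -14
A_{22} * B_{23} = 8 * 6 = 48
A_{23} * B_{33} = -6 * -2 = 12
Sum = -14 + 48 + 12 = 46

46


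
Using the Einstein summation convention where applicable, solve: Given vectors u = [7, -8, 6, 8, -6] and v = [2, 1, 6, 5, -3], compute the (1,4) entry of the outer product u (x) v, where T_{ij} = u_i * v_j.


The outer product entry T_{ij} = u_i * v_j.
We need i=1, j=4.
u_1 = 7, v_4 = 5
T_{1,4} = 7 * 5 = 35

35


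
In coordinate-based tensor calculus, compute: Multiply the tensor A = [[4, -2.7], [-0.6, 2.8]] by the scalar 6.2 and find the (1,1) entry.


Scalar multiplication: (cA)_{ij} = c * A_{ij}.
c = 6.2
A_{11} = 4
(cA)_{11} = 6.2 * 4 = 24.8

24.8


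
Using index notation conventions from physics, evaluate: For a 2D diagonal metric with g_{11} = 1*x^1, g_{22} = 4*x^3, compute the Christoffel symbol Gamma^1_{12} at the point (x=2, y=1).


For a diagonal metric, Gamma^k_{ij} = (1/2) g^{kk} (dg_{ik}/dx_j + dg_{jk}/dx_i - dg_{ij}/dx_k).
The metric is diagonal, so g_{ab} = 0 for a != b.
At the given point: g_{11} = 2, g_{22} = 32
g^{11} = 1/2
dg_{11}/dx_2 = dg_{11}/dx_2 = 0
dg_{21}/dx_1 = 0 (off-diagonal)
dg_{12}/dx_1 = 0 (off-diagonal)
Numerator = 0 + 0 - 0 = 0
Gamma^1_{12} = 0 / (2 * 2) = 0

0


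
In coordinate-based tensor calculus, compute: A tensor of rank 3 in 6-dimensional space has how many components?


The number of components of a rank-r tensor in d dimensions is d^r.
Here d = 6 and r = 3.
6^3 = 216

216


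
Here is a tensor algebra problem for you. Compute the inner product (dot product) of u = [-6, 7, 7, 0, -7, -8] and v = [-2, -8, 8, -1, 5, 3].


The inner product u . v = sum of u_i * v_i.
Term-by-term: -6 * -2, 7 * -8, 7 * 8, 0 * -1, -7 * 5, -8 * 3
Products: 12, -56, 56, 0, -35, -24
Sum = 12 + -56 + 56 + 0 + -35 + -24 = -47

-47


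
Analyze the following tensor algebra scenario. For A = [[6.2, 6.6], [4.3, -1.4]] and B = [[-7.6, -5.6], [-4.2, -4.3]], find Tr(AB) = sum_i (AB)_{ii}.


Tr(AB) = sum_i (AB)_{ii} where (AB)_{ii} = sum_k A_{ik} B_{ki}.
(AB)_{11} = 6.2*-7.6 + 6.6*-4.2 = -74.84
(AB)_{22} = 4.3*-5.6 + -1.4*-4.3 = -18.06
Tr(AB) = -74.84 + -18.06 = -92.9

-92.9


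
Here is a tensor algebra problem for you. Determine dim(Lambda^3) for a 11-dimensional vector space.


The dimension of the space of p-forms on an n-dimensional space is C(n, p).
n = 11, p = 3
C(11, 3) = 11! / (3! * 8!) = 165

165


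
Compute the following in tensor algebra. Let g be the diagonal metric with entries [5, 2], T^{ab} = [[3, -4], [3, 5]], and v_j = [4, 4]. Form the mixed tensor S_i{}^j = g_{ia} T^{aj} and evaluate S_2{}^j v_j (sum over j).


Step 1: lower the first index. For a diagonal metric, g_{ia} T^{aj} = g_{ii} T^{ij} (no sum on i).
g_{22} = 2
S_2{}^1 = 2 * T^{21} = 2 * 3 = 6
S_2{}^2 = 2 * T^{22} = 2 * 5 = 10
Step 2: contract S_2{}^j with v_j.
S_2{}^1 * v_1 = 6 * 4 = 24
S_2{}^2 * v_2 = 10 * 4 = 40
Result = 24 + 40 = 64

64


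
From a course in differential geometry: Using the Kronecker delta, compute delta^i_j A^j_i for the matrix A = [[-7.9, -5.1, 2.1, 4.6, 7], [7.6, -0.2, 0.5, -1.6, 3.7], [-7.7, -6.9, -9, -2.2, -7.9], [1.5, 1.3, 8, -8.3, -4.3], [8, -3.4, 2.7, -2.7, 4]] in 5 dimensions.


The contraction (trace) of a rank-2 tensor is the sum of its diagonal elements.
Diagonal entries: A[1,1] = -7.9, A[2,2] = -0.2, A[3,3] = -9, A[4,4] = -8.3, A[5,5] = 4
Tr(A) = -7.9 + -0.2 + -9 + -8.3 + 4 = -21.4

-21.4


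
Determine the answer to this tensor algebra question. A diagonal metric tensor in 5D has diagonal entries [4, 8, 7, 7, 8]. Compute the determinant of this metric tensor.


For a diagonal metric, the determinant is the product of diagonal entries.
Diagonal entries: 4, 8, 7, 7, 8
det(g) = 4 * 8 * 7 * 7 * 8 = 12544

12544


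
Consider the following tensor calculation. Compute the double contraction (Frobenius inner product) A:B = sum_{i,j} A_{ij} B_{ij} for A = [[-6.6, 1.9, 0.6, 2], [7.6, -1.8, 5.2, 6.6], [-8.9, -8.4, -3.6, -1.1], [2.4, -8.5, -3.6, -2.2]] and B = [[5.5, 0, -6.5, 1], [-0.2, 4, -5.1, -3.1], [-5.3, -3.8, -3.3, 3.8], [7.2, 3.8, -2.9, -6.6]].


A:B = sum over all i,j of A_{ij} * B_{ij}.
Row 1: -6.6*5.5=-36.3, 1.9*0=0, 0.6*-6.5=-3.9, 2*1=2 => row sum = -38.2
Row 2: 7.6*-0.2=-1.52, -1.8*4=-7.2, 5.2*-5.1=-26.52, 6.6*-3.1=-20.46 => row sum = -55.7
Row 3: -8.9*-5.3=47.17, -8.4*-3.8=31.92, -3.6*-3.3=11.88, -1.1*3.8=-4.18 => row sum = 86.79
Row 4: 2.4*7.2=17.28, -8.5*3.8=-32.3, -3.6*-2.9=10.44, -2.2*-6.6=14.52 => row sum = 9.94
Total = -38.2 + -55.7 + 86.79 + 9.94 = 2.83

2.83


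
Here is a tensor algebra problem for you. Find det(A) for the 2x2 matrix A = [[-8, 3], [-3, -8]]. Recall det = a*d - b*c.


For a 2x2 matrix [[a, b], [c, d]], det = a*d - b*c.
a = -8, b = 3, c = -3, d = -8
a*d = -8 * -8 = 64
b*c = 3 * -3 = -9
det = 64 - -9 = 73

73


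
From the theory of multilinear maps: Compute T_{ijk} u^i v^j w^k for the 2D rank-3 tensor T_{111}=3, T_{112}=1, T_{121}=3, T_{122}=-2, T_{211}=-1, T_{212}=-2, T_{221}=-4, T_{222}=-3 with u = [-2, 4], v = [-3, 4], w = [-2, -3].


S = sum over i,j,k of T_{ijk} u_i v_j w_k. Expanding all 8 terms:
T_{111}*u_1*v_1*w_1 = 3*-2*-3*-2 = -36  (running total: -36)
T_{112}*u_1*v_1*w_2 = 1*-2*-3*-3 = -18  (running total: -54)
T_{121}*u_1*v_2*w_1 = 3*-2*4*-2 = 48  (running total: -6)
T_{122}*u_1*v_2*w_2 = -2*-2*4*-3 = -48  (running total: -54)
T_{211}*u_2*v_1*w_1 = -1*4*-3*-2 = -24  (running total: -78)
T_{212}*u_2*v_1*w_2 = -2*4*-3*-3 = -72  (running total: -150)
T_{221}*u_2*v_2*w_1 = -4*4*4*-2 = 128  (running total: -22)
T_{222}*u_2*v_2*w_2 = -3*4*4*-3 = 144  (running total: 122)
S = 122

122


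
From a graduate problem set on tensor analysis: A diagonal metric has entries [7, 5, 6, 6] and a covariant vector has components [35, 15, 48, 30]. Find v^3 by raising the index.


To raise an index with a diagonal metric: v^i = v_i / g_{ii}.
For index 3: v_3 = 48, g_{33} = 6
v^3 = 48 / 6 = 8

8


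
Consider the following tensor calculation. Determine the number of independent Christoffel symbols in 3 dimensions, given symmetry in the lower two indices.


Christoffel symbols Gamma^k_{ij} are symmetric in i,j, so there are d * d(d+1)/2 independent symbols.
d = 3
d(d+1)/2 = 3 * 4 / 2 = 6
Total = 3 * 6 = 18

18


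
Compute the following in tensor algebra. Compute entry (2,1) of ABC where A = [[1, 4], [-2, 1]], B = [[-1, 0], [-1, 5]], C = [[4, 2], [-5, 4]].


(ABC)_{21} = sum_m (AB)_{2m} C_{m1}. First compute row 2 of AB.
(AB)_{21} = -2*-1 + 1*-1 = 1
(AB)_{22} = -2*0 + 1*5 = 5
Now contract with column 1 of C:
(AB)_{21} * C_{11} = 1 * 4 = 4
(AB)_{22} * C_{21} = 5 * -5 = -25
(ABC)_{21} = 4 + -25 = -21

-21


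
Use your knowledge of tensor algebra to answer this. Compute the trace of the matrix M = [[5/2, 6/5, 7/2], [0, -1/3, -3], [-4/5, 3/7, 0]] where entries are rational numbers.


The trace is the sum of diagonal entries.
Diagonal: M[1,1] = 5/2, M[2,2] = -1/3, M[3,3] = 0
Tr(M) = 5/2 + -1/3 + 0
Computing step by step:
After adding M[1,1]: 5/2
After adding M[2,2]: 13/6
After adding M[3,3]: 13/6
Tr(M) = 13/6

13/6


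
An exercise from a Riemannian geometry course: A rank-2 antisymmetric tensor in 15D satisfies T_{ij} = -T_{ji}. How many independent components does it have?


An antisymmetric rank-2 tensor satisfies A_{ij} = -A_{ji}, so diagonal entries are zero.
The independent components are the upper-triangular entries: C(n, 2) = n(n-1)/2.
n = 15
C(15, 2) = 15 * 14 / 2 = 210 / 2 = 105

105


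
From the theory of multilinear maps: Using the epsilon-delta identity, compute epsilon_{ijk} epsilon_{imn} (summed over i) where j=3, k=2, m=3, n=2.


Using the identity: epsilon_{ijk} epsilon_{imn} = delta_{jm} delta_{kn} - delta_{jn} delta_{km}.
delta_{33} = 1
delta_{22} = 1
delta_{32} = 0
delta_{23} = 0
Result = 1 * 1 - 0 * 0 = 1 - 0 = 1

1


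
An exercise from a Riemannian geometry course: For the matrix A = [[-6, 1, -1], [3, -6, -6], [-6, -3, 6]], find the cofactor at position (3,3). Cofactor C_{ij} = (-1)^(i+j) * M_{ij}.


To find cofactor C_{33}, delete row 3 and column 3.
The resulting 2x2 submatrix is: [[-6, 1], [3, -6]]
Minor M_{33} = -6*-6 - 1*3
  = 36 - 3 = 33
Sign = (-1)^(3+3) = (-1)^6 = 1
Cofactor C_{33} = 1 * 33 = 33

33


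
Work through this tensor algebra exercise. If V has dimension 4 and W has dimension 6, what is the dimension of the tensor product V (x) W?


The dimension of a tensor product is the product of dimensions.
dim(V) = 4, dim(W) = 6
dim(V (x) W) = 4 * 6 = 24

24


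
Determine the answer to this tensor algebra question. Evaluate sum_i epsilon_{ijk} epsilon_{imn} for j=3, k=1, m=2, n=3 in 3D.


Using the identity: epsilon_{ijk} epsilon_{imn} = delta_{jm} delta_{kn} - delta_{jn} delta_{km}.
delta_{32} = 0
delta_{13} = 0
delta_{33} = 1
delta_{12} = 0
Result = 0 * 0 - 1 * 0 = 0 - 0 = 0

0


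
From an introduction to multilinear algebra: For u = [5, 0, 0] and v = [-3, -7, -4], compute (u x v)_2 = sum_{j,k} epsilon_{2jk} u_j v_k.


(u x v)_2 = sum_{j,k} epsilon_{2jk} u_j v_k. Only permutations of (1,2,3) contribute; the two non-zero terms are:
eps_{213} u_1 v_3 = -1 * 5 * -4 = 20
eps_{231} u_3 v_1 = 1 * 0 * -3 = 0
(u x v)_2 = 20

20


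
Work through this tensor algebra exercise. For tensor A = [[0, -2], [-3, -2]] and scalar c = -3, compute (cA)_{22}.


Scalar multiplication: (cA)_{ij} = c * A_{ij}.
c = -3
A_{22} = -2
(cA)_{22} = -3 * -2 = 6

6


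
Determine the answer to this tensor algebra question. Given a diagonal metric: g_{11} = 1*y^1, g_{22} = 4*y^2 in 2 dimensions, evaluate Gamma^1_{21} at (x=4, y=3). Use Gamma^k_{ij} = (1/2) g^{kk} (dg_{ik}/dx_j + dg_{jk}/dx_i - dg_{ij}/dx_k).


For a diagonal metric, Gamma^k_{ij} = (1/2) g^{kk} (dg_{ik}/dx_j + dg_{jk}/dx_i - dg_{ij}/dx_k).
The metric is diagonal, so g_{ab} = 0 for a != b.
At the given point: g_{11} = 3, g_{22} = 36
g^{11} = 1/3
dg_{21}/dx_1 = 0 (off-diagonal)
dg_{11}/dx_2 = dg_{11}/dx_2 = 1
dg_{21}/dx_1 = 0 (off-diagonal)
Numerator = 0 + 1 - 0 = 1
Gamma^1_{21} = 1 / (2 * 3) = 1/6

1/6


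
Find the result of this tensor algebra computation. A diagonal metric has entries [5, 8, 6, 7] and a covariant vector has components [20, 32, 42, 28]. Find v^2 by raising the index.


To raise an index with a diagonal metric: v^i = v_i / g_{ii}.
For index 2: v_2 = 32, g_{22} = 8
v^2 = 32 / 8 = 4

4


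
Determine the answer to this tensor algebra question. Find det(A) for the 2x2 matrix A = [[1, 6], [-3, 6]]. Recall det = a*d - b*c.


For a 2x2 matrix [[a, b], [c, d]], det = a*d - b*c.
a = 1, b = 6, c = -3, d = 6
a*d = 1 * 6 = 6
b*c = 6 * -3 = -18
det = 6 - -18 = 24

24


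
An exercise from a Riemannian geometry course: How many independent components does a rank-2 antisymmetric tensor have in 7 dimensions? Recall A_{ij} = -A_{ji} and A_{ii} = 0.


An antisymmetric rank-2 tensor satisfies A_{ij} = -A_{ji}, so diagonal entries are zero.
The independent components are the upper-triangular entries: C(n, 2) = n(n-1)/2.
n = 7
C(7, 2) = 7 * 6 / 2 = 42 / 2 = 21

21


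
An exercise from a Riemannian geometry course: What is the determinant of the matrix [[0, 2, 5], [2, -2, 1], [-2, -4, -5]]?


Expanding along the first row, det(A) = a11*M_11 - a12*M_12 + a13*M_13, where M_1j is the (1,j) minor.
Minor M_11 = -2*-5 - 1*-4 = 14
Minor M_12 = 2*-5 - 1*-2 = -8
Minor M_13 = 2*-4 - -2*-2 = -12
det = 0*(14) - 2*(-8) + 5*(-12)
    = 0 - -16 + -60
    = -44

-44


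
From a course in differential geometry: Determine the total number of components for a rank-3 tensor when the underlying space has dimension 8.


The number of components of a rank-r tensor in d dimensions is d^r.
Here d = 8 and r = 3.
8^3 = 512

512


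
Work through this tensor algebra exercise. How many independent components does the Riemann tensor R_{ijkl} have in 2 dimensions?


The Riemann tensor in d dimensions has d^2(d^2 - 1)/12 independent components.
d = 2, so d^2 = 4
d^2 - 1 = 3
d^2(d^2 - 1) = 4 * 3 = 12
Divide by 12: 12 / 12 = 1

1


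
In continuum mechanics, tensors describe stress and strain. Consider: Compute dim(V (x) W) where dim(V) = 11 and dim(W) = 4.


The dimension of a tensor product is the product of dimensions.
dim(V) = 11, dim(W) = 4
dim(V (x) W) = 11 * 4 = 44

44


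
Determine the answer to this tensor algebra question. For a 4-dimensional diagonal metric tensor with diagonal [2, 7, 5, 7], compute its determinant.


For a diagonal metric, the determinant is the product of diagonal entries.
Diagonal entries: 2, 7, 5, 7
det(g) = 2 * 7 * 5 * 7 = 490

490


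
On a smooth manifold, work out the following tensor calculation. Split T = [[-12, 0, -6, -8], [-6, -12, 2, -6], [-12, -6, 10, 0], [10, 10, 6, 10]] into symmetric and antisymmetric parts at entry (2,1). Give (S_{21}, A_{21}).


T_{21} = -6
T_{12} = 0
S_{21} = (-6 + 0)/2 = -6/2 = -3
A_{21} = (-6 - 0)/2 = -6/2 = -3
Check: S + A = -3 + -3 = -6 = T_{21}.

(-3, -3)


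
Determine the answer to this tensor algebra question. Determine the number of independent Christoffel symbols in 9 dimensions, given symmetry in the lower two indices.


Christoffel symbols Gamma^k_{ij} are symmetric in i,j, so there are d * d(d+1)/2 independent symbols.
d = 9
d(d+1)/2 = 9 * 10 / 2 = 45
Total = 9 * 45 = 405

405


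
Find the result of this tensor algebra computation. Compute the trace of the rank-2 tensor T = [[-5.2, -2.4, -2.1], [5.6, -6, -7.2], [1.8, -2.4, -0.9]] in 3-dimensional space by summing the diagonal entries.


The contraction (trace) of a rank-2 tensor is the sum of its diagonal elements.
Diagonal entries: A[1,1] = -5.2, A[2,2] = -6, A[3,3] = -0.9
Tr(A) = -5.2 + -6 + -0.9 = -12.1

-12.1


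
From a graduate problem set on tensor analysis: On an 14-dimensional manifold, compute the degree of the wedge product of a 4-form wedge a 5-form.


The degree of a wedge product is the sum of the degrees of the individual forms.
Degrees: 4, 5
Total degree = 4 + 5 = 9

9


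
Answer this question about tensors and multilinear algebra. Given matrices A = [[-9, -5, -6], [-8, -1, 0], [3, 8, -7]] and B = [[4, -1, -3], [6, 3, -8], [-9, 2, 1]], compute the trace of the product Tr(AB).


Tr(AB) = sum_i (AB)_{ii} where (AB)_{ii} = sum_k A_{ik} B_{ki}.
(AB)_{11} = -9*4 + -5*6 + -6*-9 = -12
(AB)_{22} = -8*-1 + -1*3 + 0*2 = 5
(AB)_{33} = 3*-3 + 8*-8 + -7*1 = -80
Tr(AB) = -12 + 5 + -80 = -87

-87


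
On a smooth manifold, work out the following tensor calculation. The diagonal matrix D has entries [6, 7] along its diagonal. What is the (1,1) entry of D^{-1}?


For a diagonal matrix, the inverse has entries (D^{-1})_{ii} = 1/d_{ii}.
The diagonal entries are: d_{11} = 6, d_{22} = 7
We need (D^{-1})_{11} = 1/d_{11} = 1/6 = 1/6

1/6


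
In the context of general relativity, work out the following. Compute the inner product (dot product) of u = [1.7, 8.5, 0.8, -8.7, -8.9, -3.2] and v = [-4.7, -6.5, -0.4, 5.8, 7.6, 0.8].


The inner product u . v = sum of u_i * v_i.
Term-by-term: 1.7 * -4.7, 8.5 * -6.5, 0.8 * -0.4, -8.7 * 5.8, -8.9 * 7.6, -3.2 * 0.8
Products: -7.99, -55.25, -0.32, -50.46, -67.64, -2.56
Sum = -7.99 + -55.25 + -0.32 + -50.46 + -67.64 + -2.56 = -184.22

-184.22


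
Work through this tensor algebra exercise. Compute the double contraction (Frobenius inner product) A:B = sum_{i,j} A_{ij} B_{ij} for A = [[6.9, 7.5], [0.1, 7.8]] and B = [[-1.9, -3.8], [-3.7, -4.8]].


A:B = sum over all i,j of A_{ij} * B_{ij}.
Row 1: 6.9*-1.9=-13.11, 7.5*-3.8=-28.5 => row sum = -41.61
Row 2: 0.1*-3.7=-0.37, 7.8*-4.8=-37.44 => row sum = -37.81
Total = -41.61 + -37.81 = -79.42

-79.42


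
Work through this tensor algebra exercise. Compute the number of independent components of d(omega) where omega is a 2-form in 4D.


The exterior derivative of a p-form is a (p+1)-form.
Its number of independent components is C(n, p+1).
n = 4, p+1 = 3
C(4, 3) = 4

4


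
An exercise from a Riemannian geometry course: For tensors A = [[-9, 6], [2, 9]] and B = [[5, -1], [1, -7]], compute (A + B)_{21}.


Tensor addition is component-wise: (A + B)_{ij} = A_{ij} + B_{ij}.
A_{21} = 2
B_{21} = 1
(A + B)_{21} = 2 + 1 = 3

3


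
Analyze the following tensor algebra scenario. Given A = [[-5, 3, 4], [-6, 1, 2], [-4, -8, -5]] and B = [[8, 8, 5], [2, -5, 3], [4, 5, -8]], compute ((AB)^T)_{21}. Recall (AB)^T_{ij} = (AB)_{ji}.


(AB)^T_{ij} = (AB)_{ji} = sum_k A_{jk} B_{ki}.
For i=2, j=1 we need (AB)_{12}:
A_{11} * B_{12} = -5 * 8 = -40
A_{12} * B_{22} = 3 * -5 = -15
A_{13} * B_{32} = 4 * 5 = 20
Sum = -40 + -15 + 20 = -35

-35


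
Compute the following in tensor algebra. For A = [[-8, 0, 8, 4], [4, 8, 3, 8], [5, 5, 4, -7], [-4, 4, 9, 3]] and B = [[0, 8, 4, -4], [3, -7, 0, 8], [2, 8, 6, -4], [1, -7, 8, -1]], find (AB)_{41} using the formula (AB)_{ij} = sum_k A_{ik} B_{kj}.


(AB)_{ij} = sum_k A_{ik} B_{kj}.
For i=4, j=1:
A_{41} * B_{11} = -4 * 0 = 0
A_{42} * B_{21} = 4 * 3 = 12
A_{43} * B_{31} = 9 * 2 = 18
A_{44} * B_{41} = 3 * 1 = 3
Sum = 0 + 12 + 18 + 3 = 33

33


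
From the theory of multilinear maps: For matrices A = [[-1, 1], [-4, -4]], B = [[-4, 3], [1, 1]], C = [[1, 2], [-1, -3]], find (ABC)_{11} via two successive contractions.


(ABC)_{11} = sum_m (AB)_{1m} C_{m1}. First compute row 1 of AB.
(AB)_{11} = -1*-4 + 1*1 = 5
(AB)_{12} = -1*3 + 1*1 = -2
Now contract with column 1 of C:
(AB)_{11} * C_{11} = 5 * 1 = 5
(AB)_{12} * C_{21} = -2 * -1 = 2
(ABC)_{11} = 5 + 2 = 7

7


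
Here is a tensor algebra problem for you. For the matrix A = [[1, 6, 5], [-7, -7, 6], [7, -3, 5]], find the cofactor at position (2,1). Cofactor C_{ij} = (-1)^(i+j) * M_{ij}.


To find cofactor C_{21}, delete row 2 and column 1.
The resulting 2x2 submatrix is: [[6, 5], [-3, 5]]
Minor M_{21} = 6*5 - 5*-3
  = 30 - -15 = 45
Sign = (-1)^(2+1) = (-1)^3 = -1
Cofactor C_{21} = -1 * 45 = -45

-45


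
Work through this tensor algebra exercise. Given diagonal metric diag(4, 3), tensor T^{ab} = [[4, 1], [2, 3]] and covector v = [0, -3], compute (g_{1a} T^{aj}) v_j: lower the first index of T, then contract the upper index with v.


Step 1: lower the first index. For a diagonal metric, g_{ia} T^{aj} = g_{ii} T^{ij} (no sum on i).
g_{11} = 4
S_1{}^1 = 4 * T^{11} = 4 * 4 = 16
S_1{}^2 = 4 * T^{12} = 4 * 1 = 4
Step 2: contract S_1{}^j with v_j.
S_1{}^1 * v_1 = 16 * 0 = 0
S_1{}^2 * v_2 = 4 * -3 = -12
Result = 0 + -12 = -12

-12


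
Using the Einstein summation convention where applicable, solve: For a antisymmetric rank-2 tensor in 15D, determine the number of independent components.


A antisymmetric rank-2 tensor in d dimensions has d(d-1)/2 independent components.
d = 15
d(d-1)/2 = 15 * 14 / 2 = 210 / 2 = 105

105


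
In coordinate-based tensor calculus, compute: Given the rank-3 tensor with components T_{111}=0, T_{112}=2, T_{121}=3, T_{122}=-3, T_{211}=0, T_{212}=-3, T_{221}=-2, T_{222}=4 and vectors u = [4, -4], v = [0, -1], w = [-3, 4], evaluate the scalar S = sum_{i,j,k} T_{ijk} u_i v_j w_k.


S = sum over i,j,k of T_{ijk} u_i v_j w_k. Expanding all 8 terms:
T_{111}*u_1*v_1*w_1 = 0*4*0*-3 = 0  (running total: 0)
T_{112}*u_1*v_1*w_2 = 2*4*0*4 = 0  (running total: 0)
T_{121}*u_1*v_2*w_1 = 3*4*-1*-3 = 36  (running total: 36)
T_{122}*u_1*v_2*w_2 = -3*4*-1*4 = 48  (running total: 84)
T_{211}*u_2*v_1*w_1 = 0*-4*0*-3 = 0  (running total: 84)
T_{212}*u_2*v_1*w_2 = -3*-4*0*4 = 0  (running total: 84)
T_{221}*u_2*v_2*w_1 = -2*-4*-1*-3 = 24  (running total: 108)
T_{222}*u_2*v_2*w_2 = 4*-4*-1*4 = 64  (running total: 172)
S = 172

172


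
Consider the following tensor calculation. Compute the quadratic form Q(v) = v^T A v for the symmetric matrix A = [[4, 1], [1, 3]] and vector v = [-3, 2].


First compute Av:
(Av)_1 = 4*-3 + 1*2 = -10
(Av)_2 = 1*-3 + 3*2 = 3
Av = [-10, 3]
Then v^T (Av) = -3*-10 + 2*3
= 30 + 6 = 36

36


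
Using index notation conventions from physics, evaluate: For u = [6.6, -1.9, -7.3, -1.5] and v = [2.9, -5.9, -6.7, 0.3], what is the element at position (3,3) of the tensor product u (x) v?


The outer product entry T_{ij} = u_i * v_j.
We need i=3, j=3.
u_3 = -7.3, v_3 = -6.7
T_{3,3} = -7.3 * -6.7 = 48.91

48.91


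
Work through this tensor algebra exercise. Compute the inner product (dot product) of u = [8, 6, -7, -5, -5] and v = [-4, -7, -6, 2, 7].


The inner product u . v = sum of u_i * v_i.
Term-by-term: 8 * -4, 6 * -7, -7 * -6, -5 * 2, -5 * 7
Products: -32, -42, 42, -10, -35
Sum = -32 + -42 + 42 + -10 + -35 = -77

-77


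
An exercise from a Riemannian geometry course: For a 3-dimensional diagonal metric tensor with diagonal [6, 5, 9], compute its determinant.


For a diagonal metric, the determinant is the product of diagonal entries.
Diagonal entries: 6, 5, 9
det(g) = 6 * 5 * 9 = 270

270


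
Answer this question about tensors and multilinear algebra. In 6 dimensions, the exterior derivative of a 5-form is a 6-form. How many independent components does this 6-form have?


The exterior derivative of a p-form is a (p+1)-form.
Its number of independent components is C(n, p+1).
n = 6, p+1 = 6
C(6, 6) = 1

1


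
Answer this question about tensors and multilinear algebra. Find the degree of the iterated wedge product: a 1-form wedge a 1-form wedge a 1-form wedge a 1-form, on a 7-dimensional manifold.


The degree of a wedge product is the sum of the degrees of the individual forms.
Degrees: 1, 1, 1, 1
Total degree = 1 + 1 + 1 + 1 = 4

4


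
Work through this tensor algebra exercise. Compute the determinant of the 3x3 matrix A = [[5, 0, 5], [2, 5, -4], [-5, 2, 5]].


Expanding along the first row, det(A) = a11*M_11 - a12*M_12 + a13*M_13, where M_1j is the (1,j) minor.
Minor M_11 = 5*5 - -4*2 = 33
Minor M_12 = 2*5 - -4*-5 = -10
Minor M_13 = 2*2 - 5*-5 = 29
det = 5*(33) - 0*(-10) + 5*(29)
    = 165 - 0 + 145
    = 310

310


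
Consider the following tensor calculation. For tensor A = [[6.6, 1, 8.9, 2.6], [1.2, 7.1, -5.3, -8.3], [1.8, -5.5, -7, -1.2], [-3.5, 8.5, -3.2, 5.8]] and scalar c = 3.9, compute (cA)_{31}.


Scalar multiplication: (cA)_{ij} = c * A_{ij}.
c = 3.9
A_{31} = 1.8
(cA)_{31} = 3.9 * 1.8 = 7.02

7.02


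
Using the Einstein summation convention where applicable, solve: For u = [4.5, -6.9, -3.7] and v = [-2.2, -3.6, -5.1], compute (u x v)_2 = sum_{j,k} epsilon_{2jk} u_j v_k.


(u x v)_2 = sum_{j,k} epsilon_{2jk} u_j v_k. Only permutations of (1,2,3) contribute; the two non-zero terms are:
eps_{213} u_1 v_3 = -1 * 4.5 * -5.1 = 22.95
eps_{231} u_3 v_1 = 1 * -3.7 * -2.2 = 8.14
(u x v)_2 = 31.09

31.09


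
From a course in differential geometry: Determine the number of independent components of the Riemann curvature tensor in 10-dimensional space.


The Riemann tensor in d dimensions has d^2(d^2 - 1)/12 independent components.
d = 10, so d^2 = 100
d^2 - 1 = 99
d^2(d^2 - 1) = 100 * 99 = 9900
Divide by 12: 9900 / 12 = 825

825


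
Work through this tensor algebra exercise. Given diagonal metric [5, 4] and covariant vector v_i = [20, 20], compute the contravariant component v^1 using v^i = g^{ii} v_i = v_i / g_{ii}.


To raise an index with a diagonal metric: v^i = v_i / g_{ii}.
For index 1: v_1 = 20, g_{11} = 5
v^1 = 20 / 5 = 4

4


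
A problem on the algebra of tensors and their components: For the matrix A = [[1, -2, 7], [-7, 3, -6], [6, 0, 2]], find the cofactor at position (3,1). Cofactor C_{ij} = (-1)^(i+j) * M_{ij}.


To find cofactor C_{31}, delete row 3 and column 1.
The resulting 2x2 submatrix is: [[-2, 7], [3, -6]]
Minor M_{31} = -2*-6 - 7*3
  = 12 - 21 = -9
Sign = (-1)^(3+1) = (-1)^4 = 1
Cofactor C_{31} = 1 * -9 = -9

-9


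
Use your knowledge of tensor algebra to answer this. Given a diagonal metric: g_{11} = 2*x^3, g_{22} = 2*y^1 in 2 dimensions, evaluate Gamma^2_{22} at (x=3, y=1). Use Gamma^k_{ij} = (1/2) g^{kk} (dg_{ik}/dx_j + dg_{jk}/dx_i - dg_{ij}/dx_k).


For a diagonal metric, Gamma^k_{ij} = (1/2) g^{kk} (dg_{ik}/dx_j + dg_{jk}/dx_i - dg_{ij}/dx_k).
The metric is diagonal, so g_{ab} = 0 for a != b.
At the given point: g_{11} = 54, g_{22} = 2
g^{22} = 1/2
dg_{22}/dx_2 = dg_{22}/dx_2 = 2
dg_{22}/dx_2 = dg_{22}/dx_2 = 2
dg_{22}/dx_2 = dg_{22}/dx_2 = 2
Numerator = 2 + 2 - 2 = 2
Gamma^2_{22} = 2 / (2 * 2) = 1/2

1/2


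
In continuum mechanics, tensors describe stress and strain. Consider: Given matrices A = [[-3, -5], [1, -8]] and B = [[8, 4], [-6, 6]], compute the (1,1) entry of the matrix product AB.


(AB)_{ij} = sum_k A_{ik} B_{kj}.
For i=1, j=1:
A_{11} * B_{11} = -3 * 8 = -24
A_{12} * B_{21} = -5 * -6 = 30
Sum = -24 + 30 = 6

6


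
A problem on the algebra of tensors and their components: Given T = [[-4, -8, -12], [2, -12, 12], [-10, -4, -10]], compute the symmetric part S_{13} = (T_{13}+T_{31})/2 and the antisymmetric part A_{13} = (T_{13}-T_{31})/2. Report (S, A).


T_{13} = -12
T_{31} = -10
S_{13} = (-12 + -10)/2 = -22/2 = -11
A_{13} = (-12 - -10)/2 = -2/2 = -1
Check: S + A = -11 + -1 = -12 = T_{13}.

(-11, -1)


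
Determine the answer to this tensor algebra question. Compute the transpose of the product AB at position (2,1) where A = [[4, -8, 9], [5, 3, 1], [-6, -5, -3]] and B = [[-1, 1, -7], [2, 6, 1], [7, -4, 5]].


(AB)^T_{ij} = (AB)_{ji} = sum_k A_{jk} B_{ki}.
For i=2, j=1 we need (AB)_{12}:
A_{11} * B_{12} = 4 * 1 = 4
A_{12} * B_{22} = -8 * 6 = -48
A_{13} * B_{32} = 9 * -4 = -36
Sum = 4 + -48 + -36 = -80

-80


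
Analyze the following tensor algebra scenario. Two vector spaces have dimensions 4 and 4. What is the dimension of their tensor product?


The dimension of a tensor product is the product of dimensions.
dim(V) = 4, dim(W) = 4
dim(V (x) W) = 4 * 4 = 16

16


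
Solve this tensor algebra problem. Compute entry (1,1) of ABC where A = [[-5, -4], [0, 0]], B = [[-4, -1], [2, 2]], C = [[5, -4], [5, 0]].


(ABC)_{11} = sum_m (AB)_{1m} C_{m1}. First compute row 1 of AB.
(AB)_{11} = -5*-4 + -4*2 = 12
(AB)_{12} = -5*-1 + -4*2 = -3
Now contract with column 1 of C:
(AB)_{11} * C_{11} = 12 * 5 = 60
(AB)_{12} * C_{21} = -3 * 5 = -15
(ABC)_{11} = 60 + -15 = 45

45


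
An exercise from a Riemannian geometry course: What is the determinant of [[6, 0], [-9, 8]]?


For a 2x2 matrix [[a, b], [c, d]], det = a*d - b*c.
a = 6, b = 0, c = -9, d = 8
a*d = 6 * 8 = 48
b*c = 0 * -9 = 0
det = 48 - 0 = 48

48


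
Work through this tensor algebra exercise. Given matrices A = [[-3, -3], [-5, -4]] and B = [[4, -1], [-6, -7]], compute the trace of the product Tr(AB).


Tr(AB) = sum_i (AB)_{ii} where (AB)_{ii} = sum_k A_{ik} B_{ki}.
(AB)_{11} = -3*4 + -3*-6 = 6
(AB)_{22} = -5*-1 + -4*-7 = 33
Tr(AB) = 6 + 33 = 39

39


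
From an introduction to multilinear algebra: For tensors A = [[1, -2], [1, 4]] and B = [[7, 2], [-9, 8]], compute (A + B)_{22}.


Tensor addition is component-wise: (A + B)_{ij} = A_{ij} + B_{ij}.
A_{22} = 4
B_{22} = 8
(A + B)_{22} = 4 + 8 = 12

12


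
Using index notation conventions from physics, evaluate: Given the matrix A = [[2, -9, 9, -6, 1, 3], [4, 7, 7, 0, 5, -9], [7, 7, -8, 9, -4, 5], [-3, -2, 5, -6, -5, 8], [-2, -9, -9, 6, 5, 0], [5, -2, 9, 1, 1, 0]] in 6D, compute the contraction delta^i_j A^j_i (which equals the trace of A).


The contraction (trace) of a rank-2 tensor is the sum of its diagonal elements.
Diagonal entries: A[1,1] = 2, A[2,2] = 7, A[3,3] = -8, A[4,4] = -6, A[5,5] = 5, A[6,6] = 0
Tr(A) = 2 + 7 + -8 + -6 + 5 + 0 = 0

0


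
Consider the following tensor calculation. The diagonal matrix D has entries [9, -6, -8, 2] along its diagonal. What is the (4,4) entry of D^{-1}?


For a diagonal matrix, the inverse has entries (D^{-1})_{ii} = 1/d_{ii}.
The diagonal entries are: d_{11} = 9, d_{22} = -6, d_{33} = -8, d_{44} = 2
We need (D^{-1})_{44} = 1/d_{44} = 1/2 = 1/2

1/2


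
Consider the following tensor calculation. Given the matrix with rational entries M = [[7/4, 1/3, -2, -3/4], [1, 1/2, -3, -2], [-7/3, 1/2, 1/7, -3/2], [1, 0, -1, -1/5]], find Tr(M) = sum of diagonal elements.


The trace is the sum of diagonal entries.
Diagonal: M[1,1] = 7/4, M[2,2] = 1/2, M[3,3] = 1/7, M[4,4] = -1/5
Tr(M) = 7/4 + 1/2 + 1/7 + -1/5
Computing step by step:
After adding M[1,1]: 7/4
After adding M[2,2]: 9/4
After adding M[3,3]: 67/28
After adding M[4,4]: 307/140
Tr(M) = 307/140

307/140


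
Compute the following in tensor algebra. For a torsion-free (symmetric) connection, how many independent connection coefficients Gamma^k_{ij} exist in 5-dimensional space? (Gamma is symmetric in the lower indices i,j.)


Christoffel symbols Gamma^k_{ij} are symmetric in i,j, so there are d * d(d+1)/2 independent symbols.
d = 5
d(d+1)/2 = 5 * 6 / 2 = 15
Total = 5 * 15 = 75

75


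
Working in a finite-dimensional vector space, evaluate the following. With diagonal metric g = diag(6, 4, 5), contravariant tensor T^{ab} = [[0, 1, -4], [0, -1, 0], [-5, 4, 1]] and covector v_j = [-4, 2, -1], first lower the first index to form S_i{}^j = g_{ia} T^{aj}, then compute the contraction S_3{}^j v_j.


Step 1: lower the first index. For a diagonal metric, g_{ia} T^{aj} = g_{ii} T^{ij} (no sum on i).
g_{33} = 5
S_3{}^1 = 5 * T^{31} = 5 * -5 = -25
S_3{}^2 = 5 * T^{32} = 5 * 4 = 20
S_3{}^3 = 5 * T^{33} = 5 * 1 = 5
Step 2: contract S_3{}^j with v_j.
S_3{}^1 * v_1 = -25 * -4 = 100
S_3{}^2 * v_2 = 20 * 2 = 40
S_3{}^3 * v_3 = 5 * -1 = -5
Result = 100 + 40 + -5 = 135

135


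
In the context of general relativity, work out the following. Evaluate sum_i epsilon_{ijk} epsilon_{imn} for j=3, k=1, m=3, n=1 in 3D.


Using the identity: epsilon_{ijk} epsilon_{imn} = delta_{jm} delta_{kn} - delta_{jn} delta_{km}.
delta_{33} = 1
delta_{11} = 1
delta_{31} = 0
delta_{13} = 0
Result = 1 * 1 - 0 * 0 = 1 - 0 = 1

1


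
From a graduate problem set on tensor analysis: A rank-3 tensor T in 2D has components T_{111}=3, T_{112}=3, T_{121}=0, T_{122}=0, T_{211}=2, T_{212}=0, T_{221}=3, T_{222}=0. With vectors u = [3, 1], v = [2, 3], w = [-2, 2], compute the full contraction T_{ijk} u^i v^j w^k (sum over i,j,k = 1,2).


S = sum over i,j,k of T_{ijk} u_i v_j w_k. Expanding all 8 terms:
T_{111}*u_1*v_1*w_1 = 3*3*2*-2 = -36  (running total: -36)
T_{112}*u_1*v_1*w_2 = 3*3*2*2 = 36  (running total: 0)
T_{121}*u_1*v_2*w_1 = 0*3*3*-2 = 0  (running total: 0)
T_{122}*u_1*v_2*w_2 = 0*3*3*2 = 0  (running total: 0)
T_{211}*u_2*v_1*w_1 = 2*1*2*-2 = -8  (running total: -8)
T_{212}*u_2*v_1*w_2 = 0*1*2*2 = 0  (running total: -8)
T_{221}*u_2*v_2*w_1 = 3*1*3*-2 = -18  (running total: -26)
T_{222}*u_2*v_2*w_2 = 0*1*3*2 = 0  (running total: -26)
S = -26

-26


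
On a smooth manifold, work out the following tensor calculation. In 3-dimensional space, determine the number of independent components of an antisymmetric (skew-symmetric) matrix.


An antisymmetric rank-2 tensor satisfies A_{ij} = -A_{ji}, so diagonal entries are zero.
The independent components are the upper-triangular entries: C(n, 2) = n(n-1)/2.
n = 3
C(3, 2) = 3 * 2 / 2 = 6 / 2 = 3

3


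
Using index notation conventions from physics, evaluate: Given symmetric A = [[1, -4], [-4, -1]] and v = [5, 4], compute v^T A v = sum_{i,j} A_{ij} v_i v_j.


First compute Av:
(Av)_1 = 1*5 + -4*4 = -11
(Av)_2 = -4*5 + -1*4 = -24
Av = [-11, -24]
Then v^T (Av) = 5*-11 + 4*-24
= -55 + -96 = -151

-151


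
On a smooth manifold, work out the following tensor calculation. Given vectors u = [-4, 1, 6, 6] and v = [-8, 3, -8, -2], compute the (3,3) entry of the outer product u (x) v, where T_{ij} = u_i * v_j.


The outer product entry T_{ij} = u_i * v_j.
We need i=3, j=3.
u_3 = 6, v_3 = -8
T_{3,3} = 6 * -8 = -48

-48


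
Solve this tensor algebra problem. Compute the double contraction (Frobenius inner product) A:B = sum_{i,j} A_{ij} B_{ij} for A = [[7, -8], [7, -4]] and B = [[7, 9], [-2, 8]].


A:B = sum over all i,j of A_{ij} * B_{ij}.
Row 1: 7*7=49, -8*9=-72 => row sum = -23
Row 2: 7*-2=-14, -4*8=-32 => row sum = -46
Total = -23 + -46 = -69

-69


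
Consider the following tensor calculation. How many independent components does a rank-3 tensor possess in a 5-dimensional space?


The number of components of a rank-r tensor in d dimensions is d^r.
Here d = 5 and r = 3.
5^3 = 125

125


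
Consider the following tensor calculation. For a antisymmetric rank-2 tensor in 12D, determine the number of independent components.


A antisymmetric rank-2 tensor in d dimensions has d(d-1)/2 independent components.
d = 12
d(d-1)/2 = 12 * 11 / 2 = 132 / 2 = 66

66


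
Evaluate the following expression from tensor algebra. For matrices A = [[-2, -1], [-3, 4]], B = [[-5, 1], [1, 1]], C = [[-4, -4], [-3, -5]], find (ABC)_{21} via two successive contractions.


(ABC)_{21} = sum_m (AB)_{2m} C_{m1}. First compute row 2 of AB.
(AB)_{21} = -3*-5 + 4*1 = 19
(AB)_{22} = -3*1 + 4*1 = 1
Now contract with column 1 of C:
(AB)_{21} * C_{11} = 19 * -4 = -76
(AB)_{22} * C_{21} = 1 * -3 = -3
(ABC)_{21} = -76 + -3 = -79

-79


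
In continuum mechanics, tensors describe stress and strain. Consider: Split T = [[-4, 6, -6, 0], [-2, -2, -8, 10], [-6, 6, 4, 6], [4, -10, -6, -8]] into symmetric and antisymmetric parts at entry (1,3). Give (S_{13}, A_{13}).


T_{13} = -6
T_{31} = -6
S_{13} = (-6 + -6)/2 = -12/2 = -6
A_{13} = (-6 - -6)/2 = 0/2 = 0
Check: S + A = -6 + 0 = -6 = T_{13}.

(-6, 0)


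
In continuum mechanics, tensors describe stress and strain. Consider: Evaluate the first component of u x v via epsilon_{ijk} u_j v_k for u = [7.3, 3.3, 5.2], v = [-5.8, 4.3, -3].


(u x v)_1 = sum_{j,k} epsilon_{1jk} u_j v_k. Only permutations of (1,2,3) contribute; the two non-zero terms are:
eps_{123} u_2 v_3 = 1 * 3.3 * -3 = -9.9
eps_{132} u_3 v_2 = -1 * 5.2 * 4.3 = -22.36
(u x v)_1 = -32.26

-32.26
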